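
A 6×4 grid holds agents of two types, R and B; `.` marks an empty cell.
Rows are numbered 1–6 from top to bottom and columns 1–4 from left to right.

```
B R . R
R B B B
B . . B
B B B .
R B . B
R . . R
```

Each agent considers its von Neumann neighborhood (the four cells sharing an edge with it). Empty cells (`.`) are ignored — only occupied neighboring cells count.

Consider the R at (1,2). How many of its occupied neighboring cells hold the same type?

0

Occupied neighbors of (1,2): (2,2)=B, (1,1)=B.
Same type (R): 0 of 2.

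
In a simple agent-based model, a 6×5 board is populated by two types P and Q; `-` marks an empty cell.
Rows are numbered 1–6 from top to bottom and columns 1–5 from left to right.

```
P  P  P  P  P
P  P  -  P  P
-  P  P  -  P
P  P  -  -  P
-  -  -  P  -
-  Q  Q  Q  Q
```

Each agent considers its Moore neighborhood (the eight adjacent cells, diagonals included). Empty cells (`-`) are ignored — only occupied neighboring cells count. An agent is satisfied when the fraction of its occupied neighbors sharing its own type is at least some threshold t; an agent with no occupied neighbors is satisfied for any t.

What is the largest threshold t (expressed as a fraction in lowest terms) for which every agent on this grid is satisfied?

Row 1: (1,1)P 3/3 · (1,2)P 4/4 · (1,3)P 4/4 · (1,4)P 4/4 · (1,5)P 3/3
Row 2: (2,1)P 4/4 · (2,2)P 6/6 · (2,4)P 6/6 · (2,5)P 4/4
Row 3: (3,2)P 5/5 · (3,3)P 4/4 · (3,5)P 3/3
Row 4: (4,1)P 2/2 · (4,2)P 3/3 · (4,5)P 2/2
Row 5: (5,4)P 1/4
Row 6: (6,2)Q 1/1 · (6,3)Q 2/3 · (6,4)Q 2/3 · (6,5)Q 1/2
The smallest same-type fraction is 1/4 at (5,4), which reduces to 1/4. Any threshold above that leaves this agent unsatisfied.

1/4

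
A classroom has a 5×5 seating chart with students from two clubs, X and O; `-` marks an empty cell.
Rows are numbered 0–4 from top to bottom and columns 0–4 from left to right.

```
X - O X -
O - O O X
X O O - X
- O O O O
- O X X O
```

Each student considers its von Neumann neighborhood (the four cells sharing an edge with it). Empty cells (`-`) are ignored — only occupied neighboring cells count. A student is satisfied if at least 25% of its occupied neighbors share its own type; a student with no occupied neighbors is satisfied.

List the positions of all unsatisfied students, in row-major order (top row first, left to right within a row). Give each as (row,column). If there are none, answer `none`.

(0,0), (0,3), (1,0), (2,0)

(0,0)X 0/1 ✗
(0,2)O 1/2 ✓
(0,3)X 0/2 ✗
(1,0)O 0/2 ✗
(1,2)O 3/3 ✓
(1,3)O 1/3 ✓
(1,4)X 1/2 ✓
(2,0)X 0/2 ✗
(2,1)O 2/3 ✓
(2,2)O 3/3 ✓
(2,4)X 1/2 ✓
(3,1)O 3/3 ✓
(3,2)O 3/4 ✓
(3,3)O 2/3 ✓
(3,4)O 2/3 ✓
(4,1)O 1/2 ✓
(4,2)X 1/3 ✓
(4,3)X 1/3 ✓
(4,4)O 1/2 ✓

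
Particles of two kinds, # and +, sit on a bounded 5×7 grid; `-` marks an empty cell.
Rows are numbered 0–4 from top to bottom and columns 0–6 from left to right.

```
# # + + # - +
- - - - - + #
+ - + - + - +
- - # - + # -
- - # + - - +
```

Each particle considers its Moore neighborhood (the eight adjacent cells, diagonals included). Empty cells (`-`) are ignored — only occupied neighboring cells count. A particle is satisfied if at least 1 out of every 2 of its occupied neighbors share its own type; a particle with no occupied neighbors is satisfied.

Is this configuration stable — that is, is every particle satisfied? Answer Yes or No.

No

Row 0: (0,0)# 1/1 satisfied · (0,1)# 1/2 satisfied · (0,2)+ 1/2 satisfied · (0,3)+ 1/2 satisfied · (0,4)# 0/2 not · (0,6)+ 1/2 satisfied
Row 1: (1,5)+ 3/5 satisfied · (1,6)# 0/3 not
Row 2: (2,0)+ 0/0 satisfied · (2,2)+ 0/1 not · (2,4)+ 2/3 satisfied · (2,6)+ 1/3 not
Row 3: (3,2)# 1/3 not · (3,4)+ 2/3 satisfied · (3,5)# 0/4 not
Row 4: (4,2)# 1/2 satisfied · (4,3)+ 1/3 not · (4,6)+ 0/1 not
For instance (0,4) has only 0/2 same-type neighbors, below 1/2.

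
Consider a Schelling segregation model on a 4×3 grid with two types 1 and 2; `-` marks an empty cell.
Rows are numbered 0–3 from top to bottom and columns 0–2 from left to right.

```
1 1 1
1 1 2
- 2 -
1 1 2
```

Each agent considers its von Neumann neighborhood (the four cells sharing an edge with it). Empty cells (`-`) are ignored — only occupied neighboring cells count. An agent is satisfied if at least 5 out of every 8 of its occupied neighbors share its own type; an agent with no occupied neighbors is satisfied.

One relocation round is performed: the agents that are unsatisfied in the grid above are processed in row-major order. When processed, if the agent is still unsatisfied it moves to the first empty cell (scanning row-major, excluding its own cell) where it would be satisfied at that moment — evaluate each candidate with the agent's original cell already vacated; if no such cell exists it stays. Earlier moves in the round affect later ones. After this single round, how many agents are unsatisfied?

1

Initially unsatisfied (in order): (0,2), (1,1), (1,2), (2,1), (3,1), (3,2).
  (0,2) → (2,0).
  (1,1): no empty cell satisfies it; stays.
  (1,2) → (2,2).
  (2,1): no empty cell satisfies it; stays.
  (3,1) → (0,2).
  (3,2): now satisfied by earlier moves; stays.
Resulting grid:
1 1 1
1 1 -
1 2 2
1 - 2
Unsatisfied now: (2,1).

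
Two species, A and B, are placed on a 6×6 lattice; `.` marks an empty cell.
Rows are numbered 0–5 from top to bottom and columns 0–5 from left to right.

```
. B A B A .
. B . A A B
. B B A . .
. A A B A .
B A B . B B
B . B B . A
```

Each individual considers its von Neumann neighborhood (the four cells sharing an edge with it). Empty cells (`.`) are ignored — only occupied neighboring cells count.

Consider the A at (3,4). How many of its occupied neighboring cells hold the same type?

Occupied neighbors of (3,4): (4,4)=B, (3,3)=B.
Same type (A): 0 of 2.

0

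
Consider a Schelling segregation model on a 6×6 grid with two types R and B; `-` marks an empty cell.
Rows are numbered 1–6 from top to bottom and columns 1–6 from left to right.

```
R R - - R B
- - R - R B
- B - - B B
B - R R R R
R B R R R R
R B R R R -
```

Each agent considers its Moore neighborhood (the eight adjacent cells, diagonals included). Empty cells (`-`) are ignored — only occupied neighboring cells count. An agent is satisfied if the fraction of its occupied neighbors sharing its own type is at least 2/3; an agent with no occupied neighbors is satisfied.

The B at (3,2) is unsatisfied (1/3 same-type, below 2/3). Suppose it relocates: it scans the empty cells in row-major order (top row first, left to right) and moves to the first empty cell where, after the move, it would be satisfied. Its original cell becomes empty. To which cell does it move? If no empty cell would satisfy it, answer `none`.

(3,1)

Vacating (3,2). Empty cells in order:
  (1,3): 0/2 same-type → still unsatisfied.
  (1,4): 0/3 same-type → still unsatisfied.
  (2,1): 0/2 same-type → still unsatisfied.
  (2,2): 0/3 same-type → still unsatisfied.
  (2,4): 1/4 same-type → still unsatisfied.
  (3,1): 1/1 same-type → satisfied — stop here.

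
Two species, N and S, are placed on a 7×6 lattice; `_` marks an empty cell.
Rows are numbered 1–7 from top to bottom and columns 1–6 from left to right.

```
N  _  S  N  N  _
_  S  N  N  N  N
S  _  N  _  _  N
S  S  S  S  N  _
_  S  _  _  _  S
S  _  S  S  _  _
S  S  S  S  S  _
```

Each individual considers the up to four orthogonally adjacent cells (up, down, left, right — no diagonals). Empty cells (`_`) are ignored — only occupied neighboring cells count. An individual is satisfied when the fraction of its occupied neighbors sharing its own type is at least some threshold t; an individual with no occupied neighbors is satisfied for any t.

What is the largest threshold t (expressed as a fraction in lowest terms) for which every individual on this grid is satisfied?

(1,1)N — no occupied neighbors
(1,3)S 0/2
(1,4)N 2/3
(1,5)N 2/2
(2,2)S 0/1
(2,3)N 2/4
(2,4)N 3/3
(2,5)N 3/3
(2,6)N 2/2
(3,1)S 1/1
(3,3)N 1/2
(3,6)N 1/1
(4,1)S 2/2
(4,2)S 3/3
(4,3)S 2/3
(4,4)S 1/2
(4,5)N 0/1
(5,2)S 1/1
(5,6)S — no occupied neighbors
(6,1)S 1/1
(6,3)S 2/2
(6,4)S 2/2
(7,1)S 2/2
(7,2)S 2/2
(7,3)S 3/3
(7,4)S 3/3
(7,5)S 1/1
The smallest same-type fraction is 0/2 at (1,3), which reduces to 0/1. Any threshold above that leaves this individual unsatisfied.

0/1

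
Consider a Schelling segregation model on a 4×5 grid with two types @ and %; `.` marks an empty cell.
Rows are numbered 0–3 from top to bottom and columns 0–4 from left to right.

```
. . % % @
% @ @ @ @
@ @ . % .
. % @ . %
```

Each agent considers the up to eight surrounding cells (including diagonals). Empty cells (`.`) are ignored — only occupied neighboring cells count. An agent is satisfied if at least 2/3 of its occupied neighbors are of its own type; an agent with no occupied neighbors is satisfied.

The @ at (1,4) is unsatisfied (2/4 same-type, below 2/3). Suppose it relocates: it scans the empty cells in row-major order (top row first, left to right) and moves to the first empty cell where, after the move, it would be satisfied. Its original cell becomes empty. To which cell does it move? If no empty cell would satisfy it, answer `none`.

Vacating (1,4). Empty cells in order:
  (0,0): 1/2 same-type → still unsatisfied.
  (0,1): 2/4 same-type → still unsatisfied.
  (2,2): 5/7 same-type → satisfied — stop here.

(2,2)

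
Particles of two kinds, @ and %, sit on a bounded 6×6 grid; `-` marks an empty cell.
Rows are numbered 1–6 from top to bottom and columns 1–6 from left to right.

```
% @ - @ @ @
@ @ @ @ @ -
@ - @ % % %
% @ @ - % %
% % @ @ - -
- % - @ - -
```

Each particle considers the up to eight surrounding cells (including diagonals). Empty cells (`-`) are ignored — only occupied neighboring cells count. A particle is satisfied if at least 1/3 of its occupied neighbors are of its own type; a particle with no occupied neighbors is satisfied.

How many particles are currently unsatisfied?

(1,1)% 0/3 unhappy
(1,2)@ 3/4 ok
(1,4)@ 4/4 ok
(1,5)@ 4/4 ok
(1,6)@ 2/2 ok
(2,1)@ 3/4 ok
(2,2)@ 5/6 ok
(2,3)@ 5/6 ok
(2,4)@ 5/7 ok
(2,5)@ 4/7 ok
(3,1)@ 3/4 ok
(3,3)@ 5/6 ok
(3,4)% 2/7 unhappy
(3,5)% 4/6 ok
(3,6)% 3/4 ok
(4,1)% 2/4 ok
(4,2)@ 4/7 ok
(4,3)@ 4/6 ok
(4,5)% 4/5 ok
(4,6)% 3/3 ok
(5,1)% 3/4 ok
(5,2)% 3/6 ok
(5,3)@ 4/6 ok
(5,4)@ 3/4 ok
(6,2)% 2/3 ok
(6,4)@ 2/2 ok
Unsatisfied: (1,1), (3,4) — 2 in total.

2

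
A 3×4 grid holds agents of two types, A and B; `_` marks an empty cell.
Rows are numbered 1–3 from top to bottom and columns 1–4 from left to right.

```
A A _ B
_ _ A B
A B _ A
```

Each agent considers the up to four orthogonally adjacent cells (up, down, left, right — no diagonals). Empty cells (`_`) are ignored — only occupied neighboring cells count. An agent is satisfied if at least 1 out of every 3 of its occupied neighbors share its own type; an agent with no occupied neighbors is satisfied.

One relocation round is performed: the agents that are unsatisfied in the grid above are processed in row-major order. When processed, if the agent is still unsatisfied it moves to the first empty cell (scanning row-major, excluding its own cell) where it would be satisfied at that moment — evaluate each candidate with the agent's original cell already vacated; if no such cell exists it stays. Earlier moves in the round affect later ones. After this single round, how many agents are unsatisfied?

Initially unsatisfied (in order): (2,3), (3,1), (3,2), (3,4).
  (2,3) → (1,3).
  (3,1) → (2,1).
  (3,2): now satisfied by earlier moves; stays.
  (3,4) → (2,2).
Resulting grid:
A A A B
A A _ B
_ B _ _
Unsatisfied now: (3,2).

1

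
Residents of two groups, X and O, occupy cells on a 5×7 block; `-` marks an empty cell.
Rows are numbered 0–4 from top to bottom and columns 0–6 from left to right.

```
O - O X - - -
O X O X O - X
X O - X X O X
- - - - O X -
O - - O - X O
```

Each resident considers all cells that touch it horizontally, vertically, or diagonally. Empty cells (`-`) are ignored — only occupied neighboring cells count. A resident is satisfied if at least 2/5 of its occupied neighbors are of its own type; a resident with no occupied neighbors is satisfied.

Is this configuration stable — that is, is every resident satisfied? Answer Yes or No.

(0,0)O 1/2 satisfied
(0,2)O 1/4 not
(0,3)X 1/4 not
(1,0)O 2/4 satisfied
(1,1)X 1/6 not
(1,2)O 2/6 not
(1,3)X 3/6 satisfied
(1,4)O 1/5 not
(1,6)X 1/2 satisfied
(2,0)X 1/3 not
(2,1)O 2/4 satisfied
(2,3)X 2/5 satisfied
(2,4)X 3/6 satisfied
(2,5)O 2/6 not
(2,6)X 2/3 satisfied
(3,4)O 2/6 not
(3,5)X 3/6 satisfied
(4,0)O 0/0 satisfied
(4,3)O 1/1 satisfied
(4,5)X 1/3 not
(4,6)O 0/2 not
For instance (0,2) has only 1/4 same-type neighbors, below 2/5.

No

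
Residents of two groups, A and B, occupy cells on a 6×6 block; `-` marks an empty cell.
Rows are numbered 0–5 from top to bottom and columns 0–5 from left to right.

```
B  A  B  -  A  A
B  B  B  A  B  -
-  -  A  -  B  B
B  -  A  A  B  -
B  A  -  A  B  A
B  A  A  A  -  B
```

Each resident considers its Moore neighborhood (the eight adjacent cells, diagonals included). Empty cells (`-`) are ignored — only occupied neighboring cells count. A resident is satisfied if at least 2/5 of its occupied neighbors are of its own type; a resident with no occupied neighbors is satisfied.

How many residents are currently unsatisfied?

5

Row 0: (0,0)B 2/3 ✓ · (0,1)A 0/5 ✗ · (0,2)B 2/4 ✓ · (0,4)A 2/3 ✓ · (0,5)A 1/2 ✓
Row 1: (1,0)B 2/3 ✓ · (1,1)B 4/6 ✓ · (1,2)B 2/5 ✓ · (1,3)A 2/6 ✗ · (1,4)B 2/5 ✓
Row 2: (2,2)A 3/5 ✓ · (2,4)B 3/5 ✓ · (2,5)B 3/3 ✓
Row 3: (3,0)B 1/2 ✓ · (3,2)A 4/4 ✓ · (3,3)A 3/6 ✓ · (3,4)B 3/6 ✓
Row 4: (4,0)B 2/4 ✓ · (4,1)A 3/6 ✓ · (4,3)A 4/6 ✓ · (4,4)B 2/6 ✗ · (4,5)A 0/3 ✗
Row 5: (5,0)B 1/3 ✗ · (5,1)A 2/4 ✓ · (5,2)A 4/4 ✓ · (5,3)A 2/3 ✓ · (5,5)B 1/2 ✓
Unsatisfied: (0,1), (1,3), (4,4), (4,5), (5,0) — 5 in total.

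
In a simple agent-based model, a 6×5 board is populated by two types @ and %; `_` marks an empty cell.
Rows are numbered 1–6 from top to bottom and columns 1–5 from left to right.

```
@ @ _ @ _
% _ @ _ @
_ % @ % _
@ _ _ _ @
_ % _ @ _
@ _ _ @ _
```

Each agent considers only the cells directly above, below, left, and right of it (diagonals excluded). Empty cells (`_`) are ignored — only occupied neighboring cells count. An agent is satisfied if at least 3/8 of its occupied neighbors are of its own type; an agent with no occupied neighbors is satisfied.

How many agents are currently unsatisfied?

(1,1)@ 1/2 ✓
(1,2)@ 1/1 ✓
(1,4)@ 0/0 ✓
(2,1)% 0/1 ✗
(2,3)@ 1/1 ✓
(2,5)@ 0/0 ✓
(3,2)% 0/1 ✗
(3,3)@ 1/3 ✗
(3,4)% 0/1 ✗
(4,1)@ 0/0 ✓
(4,5)@ 0/0 ✓
(5,2)% 0/0 ✓
(5,4)@ 1/1 ✓
(6,1)@ 0/0 ✓
(6,4)@ 1/1 ✓
Unsatisfied: (2,1), (3,2), (3,3), (3,4) — 4 in total.

4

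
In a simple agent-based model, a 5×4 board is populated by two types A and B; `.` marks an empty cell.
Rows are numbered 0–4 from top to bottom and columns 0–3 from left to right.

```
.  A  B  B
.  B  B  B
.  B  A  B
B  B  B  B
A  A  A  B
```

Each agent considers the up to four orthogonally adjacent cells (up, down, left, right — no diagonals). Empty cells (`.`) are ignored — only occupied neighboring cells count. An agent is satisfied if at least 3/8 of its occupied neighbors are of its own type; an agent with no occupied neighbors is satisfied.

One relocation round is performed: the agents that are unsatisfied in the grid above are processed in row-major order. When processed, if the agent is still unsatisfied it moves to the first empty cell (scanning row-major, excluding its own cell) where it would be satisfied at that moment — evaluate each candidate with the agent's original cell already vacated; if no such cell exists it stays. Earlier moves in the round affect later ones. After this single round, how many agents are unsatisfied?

Initially unsatisfied (in order): (0,1), (2,2), (4,2).
  (0,1) → (0,0).
  (2,2) → (1,0).
  (4,2): no empty cell satisfies it; stays.
Resulting grid:
A . B B
A B B B
. B . B
B B B B
A A A B
Unsatisfied now: (4,2).

1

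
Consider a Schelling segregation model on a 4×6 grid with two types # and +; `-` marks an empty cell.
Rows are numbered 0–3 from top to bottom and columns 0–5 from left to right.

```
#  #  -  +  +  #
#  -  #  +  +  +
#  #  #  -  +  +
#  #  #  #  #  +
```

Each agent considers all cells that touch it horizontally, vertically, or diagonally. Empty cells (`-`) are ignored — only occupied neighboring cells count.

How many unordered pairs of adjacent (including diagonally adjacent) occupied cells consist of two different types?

10

Scan each occupied cell's neighbors to the right and below (and the two forward diagonals) so each pair is counted once.
Row 0: #(0,0)–#(0,1)= #(0,0)–#(1,0)= #(0,1)–#(1,2)= #(0,1)–#(1,0)= +(0,3)–+(0,4)= +(0,3)–+(1,3)= +(0,3)–+(1,4)= +(0,3)–#(1,2)≠ +(0,4)–#(0,5)≠ +(0,4)–+(1,4)= +(0,4)–+(1,5)= +(0,4)–+(1,3)= #(0,5)–+(1,5)≠ #(0,5)–+(1,4)≠  → 4/14 unlike.
Row 1: #(1,0)–#(2,0)= #(1,0)–#(2,1)= #(1,2)–+(1,3)≠ #(1,2)–#(2,2)= #(1,2)–#(2,1)= +(1,3)–+(1,4)= +(1,3)–+(2,4)= +(1,3)–#(2,2)≠ +(1,4)–+(1,5)= +(1,4)–+(2,4)= +(1,4)–+(2,5)= +(1,5)–+(2,5)= +(1,5)–+(2,4)=  → 2/13 unlike.
Row 2: #(2,0)–#(2,1)= #(2,0)–#(3,0)= #(2,0)–#(3,1)= #(2,1)–#(2,2)= #(2,1)–#(3,1)= #(2,1)–#(3,2)= #(2,1)–#(3,0)= #(2,2)–#(3,2)= #(2,2)–#(3,3)= #(2,2)–#(3,1)= +(2,4)–+(2,5)= +(2,4)–#(3,4)≠ +(2,4)–+(3,5)= +(2,4)–#(3,3)≠ +(2,5)–+(3,5)= +(2,5)–#(3,4)≠  → 3/16 unlike.
Row 3: #(3,0)–#(3,1)= #(3,1)–#(3,2)= #(3,2)–#(3,3)= #(3,3)–#(3,4)= #(3,4)–+(3,5)≠  → 1/5 unlike.
Total adjacent occupied pairs: 48; unlike-type pairs: 10.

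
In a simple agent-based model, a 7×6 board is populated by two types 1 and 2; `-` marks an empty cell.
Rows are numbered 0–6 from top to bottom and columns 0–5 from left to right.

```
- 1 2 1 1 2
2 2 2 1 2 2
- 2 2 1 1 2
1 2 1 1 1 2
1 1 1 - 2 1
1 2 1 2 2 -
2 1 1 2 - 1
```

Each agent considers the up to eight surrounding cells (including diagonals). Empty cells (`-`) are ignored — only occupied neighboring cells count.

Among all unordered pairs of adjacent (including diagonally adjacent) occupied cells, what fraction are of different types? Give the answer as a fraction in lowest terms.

Scan each occupied cell's neighbors to the right and below (and the two forward diagonals) so each pair is counted once.
Row 0: 1(0,1)–2(0,2)≠ 1(0,1)–2(1,1)≠ 1(0,1)–2(1,2)≠ 1(0,1)–2(1,0)≠ 2(0,2)–1(0,3)≠ 2(0,2)–2(1,2)= 2(0,2)–1(1,3)≠ 2(0,2)–2(1,1)= 1(0,3)–1(0,4)= 1(0,3)–1(1,3)= 1(0,3)–2(1,4)≠ 1(0,3)–2(1,2)≠ 1(0,4)–2(0,5)≠ 1(0,4)–2(1,4)≠ 1(0,4)–2(1,5)≠ 1(0,4)–1(1,3)= 2(0,5)–2(1,5)= 2(0,5)–2(1,4)=  → 11/18 unlike.
Row 1: 2(1,0)–2(1,1)= 2(1,0)–2(2,1)= 2(1,1)–2(1,2)= 2(1,1)–2(2,1)= 2(1,1)–2(2,2)= 2(1,2)–1(1,3)≠ 2(1,2)–2(2,2)= 2(1,2)–1(2,3)≠ 2(1,2)–2(2,1)= 1(1,3)–2(1,4)≠ 1(1,3)–1(2,3)= 1(1,3)–1(2,4)= 1(1,3)–2(2,2)≠ 2(1,4)–2(1,5)= 2(1,4)–1(2,4)≠ 2(1,4)–2(2,5)= 2(1,4)–1(2,3)≠ 2(1,5)–2(2,5)= 2(1,5)–1(2,4)≠  → 7/19 unlike.
Row 2: 2(2,1)–2(2,2)= 2(2,1)–2(3,1)= 2(2,1)–1(3,2)≠ 2(2,1)–1(3,0)≠ 2(2,2)–1(2,3)≠ 2(2,2)–1(3,2)≠ 2(2,2)–1(3,3)≠ 2(2,2)–2(3,1)= 1(2,3)–1(2,4)= 1(2,3)–1(3,3)= 1(2,3)–1(3,4)= 1(2,3)–1(3,2)= 1(2,4)–2(2,5)≠ 1(2,4)–1(3,4)= 1(2,4)–2(3,5)≠ 1(2,4)–1(3,3)= 2(2,5)–2(3,5)= 2(2,5)–1(3,4)≠  → 8/18 unlike.
Row 3: 1(3,0)–2(3,1)≠ 1(3,0)–1(4,0)= 1(3,0)–1(4,1)= 2(3,1)–1(3,2)≠ 2(3,1)–1(4,1)≠ 2(3,1)–1(4,2)≠ 2(3,1)–1(4,0)≠ 1(3,2)–1(3,3)= 1(3,2)–1(4,2)= 1(3,2)–1(4,1)= 1(3,3)–1(3,4)= 1(3,3)–2(4,4)≠ 1(3,3)–1(4,2)= 1(3,4)–2(3,5)≠ 1(3,4)–2(4,4)≠ 1(3,4)–1(4,5)= 2(3,5)–1(4,5)≠ 2(3,5)–2(4,4)=  → 9/18 unlike.
Row 4: 1(4,0)–1(4,1)= 1(4,0)–1(5,0)= 1(4,0)–2(5,1)≠ 1(4,1)–1(4,2)= 1(4,1)–2(5,1)≠ 1(4,1)–1(5,2)= 1(4,1)–1(5,0)= 1(4,2)–1(5,2)= 1(4,2)–2(5,3)≠ 1(4,2)–2(5,1)≠ 2(4,4)–1(4,5)≠ 2(4,4)–2(5,4)= 2(4,4)–2(5,3)= 1(4,5)–2(5,4)≠  → 6/14 unlike.
Row 5: 1(5,0)–2(5,1)≠ 1(5,0)–2(6,0)≠ 1(5,0)–1(6,1)= 2(5,1)–1(5,2)≠ 2(5,1)–1(6,1)≠ 2(5,1)–1(6,2)≠ 2(5,1)–2(6,0)= 1(5,2)–2(5,3)≠ 1(5,2)–1(6,2)= 1(5,2)–2(6,3)≠ 1(5,2)–1(6,1)= 2(5,3)–2(5,4)= 2(5,3)–2(6,3)= 2(5,3)–1(6,2)≠ 2(5,4)–1(6,5)≠ 2(5,4)–2(6,3)=  → 9/16 unlike.
Row 6: 2(6,0)–1(6,1)≠ 1(6,1)–1(6,2)= 1(6,2)–2(6,3)≠  → 2/3 unlike.
Total adjacent occupied pairs: 106; unlike-type pairs: 52.
52/106 reduces to 26/53.

26/53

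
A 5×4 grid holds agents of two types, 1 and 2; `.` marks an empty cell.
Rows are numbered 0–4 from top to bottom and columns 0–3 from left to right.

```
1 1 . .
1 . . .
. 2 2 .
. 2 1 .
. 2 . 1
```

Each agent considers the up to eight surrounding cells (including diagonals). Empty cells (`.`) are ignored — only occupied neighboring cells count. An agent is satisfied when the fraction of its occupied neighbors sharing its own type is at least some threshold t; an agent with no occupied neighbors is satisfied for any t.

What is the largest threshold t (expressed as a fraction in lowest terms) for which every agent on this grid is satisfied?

Row 0: (0,0)1 2/2 · (0,1)1 2/2
Row 1: (1,0)1 2/3
Row 2: (2,1)2 2/4 · (2,2)2 2/3
Row 3: (3,1)2 3/4 · (3,2)1 1/5
Row 4: (4,1)2 1/2 · (4,3)1 1/1
The smallest same-type fraction is 1/5 at (3,2), which reduces to 1/5. Any threshold above that leaves this agent unsatisfied.

1/5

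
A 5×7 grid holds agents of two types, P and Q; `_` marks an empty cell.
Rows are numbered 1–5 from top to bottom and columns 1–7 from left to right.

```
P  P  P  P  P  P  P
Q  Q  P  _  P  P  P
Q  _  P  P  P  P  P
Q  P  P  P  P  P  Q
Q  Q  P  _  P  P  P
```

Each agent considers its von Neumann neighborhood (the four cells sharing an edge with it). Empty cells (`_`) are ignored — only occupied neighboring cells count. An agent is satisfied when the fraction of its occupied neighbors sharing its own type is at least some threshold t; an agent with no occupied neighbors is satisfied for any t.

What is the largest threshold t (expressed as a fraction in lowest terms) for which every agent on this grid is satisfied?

Row 1: (1,1)P 1/2 · (1,2)P 2/3 · (1,3)P 3/3 · (1,4)P 2/2 · (1,5)P 3/3 · (1,6)P 3/3 · (1,7)P 2/2
Row 2: (2,1)Q 2/3 · (2,2)Q 1/3 · (2,3)P 2/3 · (2,5)P 3/3 · (2,6)P 4/4 · (2,7)P 3/3
Row 3: (3,1)Q 2/2 · (3,3)P 3/3 · (3,4)P 3/3 · (3,5)P 4/4 · (3,6)P 4/4 · (3,7)P 2/3
Row 4: (4,1)Q 2/3 · (4,2)P 1/3 · (4,3)P 4/4 · (4,4)P 3/3 · (4,5)P 4/4 · (4,6)P 3/4 · (4,7)Q 0/3
Row 5: (5,1)Q 2/2 · (5,2)Q 1/3 · (5,3)P 1/2 · (5,5)P 2/2 · (5,6)P 3/3 · (5,7)P 1/2
The smallest same-type fraction is 0/3 at (4,7), which reduces to 0/1. Any threshold above that leaves this agent unsatisfied.

0/1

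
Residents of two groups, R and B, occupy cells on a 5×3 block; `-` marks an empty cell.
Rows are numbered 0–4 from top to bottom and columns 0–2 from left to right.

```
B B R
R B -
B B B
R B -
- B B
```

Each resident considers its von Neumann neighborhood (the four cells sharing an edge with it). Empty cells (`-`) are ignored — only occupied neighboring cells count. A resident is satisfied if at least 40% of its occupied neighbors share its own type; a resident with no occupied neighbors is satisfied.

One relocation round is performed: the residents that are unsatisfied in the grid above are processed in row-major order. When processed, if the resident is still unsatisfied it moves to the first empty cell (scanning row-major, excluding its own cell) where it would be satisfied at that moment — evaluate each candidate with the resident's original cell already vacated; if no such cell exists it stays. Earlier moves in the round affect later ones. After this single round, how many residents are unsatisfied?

1

Initially unsatisfied (in order): (0,2), (1,0), (2,0), (3,0).
  (0,2) → (4,0).
  (1,0): no empty cell satisfies it; stays.
  (2,0) → (0,2).
  (3,0): now satisfied by earlier moves; stays.
Resulting grid:
B B B
R B -
- B B
R B -
R B B
Unsatisfied now: (1,0).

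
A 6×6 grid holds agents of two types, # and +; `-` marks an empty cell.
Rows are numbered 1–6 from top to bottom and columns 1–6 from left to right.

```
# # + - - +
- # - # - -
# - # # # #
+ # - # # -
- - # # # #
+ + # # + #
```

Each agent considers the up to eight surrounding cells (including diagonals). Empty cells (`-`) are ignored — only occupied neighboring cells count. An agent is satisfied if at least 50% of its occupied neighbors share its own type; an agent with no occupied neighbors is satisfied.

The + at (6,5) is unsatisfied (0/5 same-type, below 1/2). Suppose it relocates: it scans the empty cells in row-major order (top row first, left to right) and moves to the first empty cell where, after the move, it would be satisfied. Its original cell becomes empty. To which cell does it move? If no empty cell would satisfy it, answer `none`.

Vacating (6,5). Empty cells in order:
  (1,4): 1/2 same-type → satisfied — stop here.

(1,4)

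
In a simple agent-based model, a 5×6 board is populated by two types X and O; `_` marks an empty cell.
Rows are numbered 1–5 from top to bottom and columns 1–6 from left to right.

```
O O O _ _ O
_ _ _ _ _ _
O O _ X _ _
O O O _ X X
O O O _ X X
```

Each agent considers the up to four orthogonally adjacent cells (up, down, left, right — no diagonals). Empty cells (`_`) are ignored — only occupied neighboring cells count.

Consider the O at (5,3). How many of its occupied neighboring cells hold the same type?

Occupied neighbors of (5,3): (4,3)=O, (5,2)=O.
Same type (O): 2 of 2.

2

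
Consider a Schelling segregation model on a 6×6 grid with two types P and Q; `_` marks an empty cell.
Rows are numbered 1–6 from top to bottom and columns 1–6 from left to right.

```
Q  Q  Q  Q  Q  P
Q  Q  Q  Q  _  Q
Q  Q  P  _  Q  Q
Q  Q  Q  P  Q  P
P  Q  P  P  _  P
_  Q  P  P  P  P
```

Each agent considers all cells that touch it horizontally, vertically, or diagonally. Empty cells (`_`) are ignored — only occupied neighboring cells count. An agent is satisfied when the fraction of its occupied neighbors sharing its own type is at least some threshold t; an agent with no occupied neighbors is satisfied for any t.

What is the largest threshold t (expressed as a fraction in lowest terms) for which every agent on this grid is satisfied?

0/1

(1,1)Q 3/3
(1,2)Q 5/5
(1,3)Q 5/5
(1,4)Q 4/4
(1,5)Q 3/4
(1,6)P 0/2
(2,1)Q 5/5
(2,2)Q 7/8
(2,3)Q 6/7
(2,4)Q 5/6
(2,6)Q 3/4
(3,1)Q 5/5
(3,2)Q 7/8
(3,3)P 1/7
(3,5)Q 4/6
(3,6)Q 3/4
(4,1)Q 4/5
(4,2)Q 5/8
(4,3)Q 3/7
(4,4)P 3/6
(4,5)Q 2/6
(4,6)P 1/4
(5,1)P 0/4
(5,2)Q 4/7
(5,3)P 4/8
(5,4)P 5/7
(5,6)P 3/4
(6,2)Q 1/4
(6,3)P 3/5
(6,4)P 4/4
(6,5)P 4/4
(6,6)P 2/2
The smallest same-type fraction is 0/2 at (1,6), which reduces to 0/1. Any threshold above that leaves this agent unsatisfied.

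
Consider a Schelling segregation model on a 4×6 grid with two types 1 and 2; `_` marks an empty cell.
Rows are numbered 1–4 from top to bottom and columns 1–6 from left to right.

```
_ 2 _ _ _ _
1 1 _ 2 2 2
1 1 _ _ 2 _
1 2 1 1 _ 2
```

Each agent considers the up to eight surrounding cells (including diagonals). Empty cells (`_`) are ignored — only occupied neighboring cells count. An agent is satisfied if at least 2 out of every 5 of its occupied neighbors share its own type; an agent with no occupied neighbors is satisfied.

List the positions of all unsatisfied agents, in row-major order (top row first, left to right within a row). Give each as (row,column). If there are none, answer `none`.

(1,2)2 0/2 unhappy
(2,1)1 3/4 ok
(2,2)1 3/4 ok
(2,4)2 2/2 ok
(2,5)2 3/3 ok
(2,6)2 2/2 ok
(3,1)1 4/5 ok
(3,2)1 5/6 ok
(3,5)2 4/5 ok
(4,1)1 2/3 ok
(4,2)2 0/4 unhappy
(4,3)1 2/3 ok
(4,4)1 1/2 ok
(4,6)2 1/1 ok

(1,2), (4,2)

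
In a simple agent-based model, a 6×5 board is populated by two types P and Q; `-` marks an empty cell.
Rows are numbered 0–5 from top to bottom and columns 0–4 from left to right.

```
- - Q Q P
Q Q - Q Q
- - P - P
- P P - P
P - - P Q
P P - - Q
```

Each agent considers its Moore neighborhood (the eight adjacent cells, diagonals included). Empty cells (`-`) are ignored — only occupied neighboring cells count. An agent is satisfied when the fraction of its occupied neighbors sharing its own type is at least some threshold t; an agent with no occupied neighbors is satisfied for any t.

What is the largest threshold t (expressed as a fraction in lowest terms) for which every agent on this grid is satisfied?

0/1

Row 0: (0,2)Q 3/3 · (0,3)Q 3/4 · (0,4)P 0/3
Row 1: (1,0)Q 1/1 · (1,1)Q 2/3 · (1,3)Q 3/6 · (1,4)Q 2/4
Row 2: (2,2)P 2/4 · (2,4)P 1/3
Row 3: (3,1)P 3/3 · (3,2)P 3/3 · (3,4)P 2/3
Row 4: (4,0)P 3/3 · (4,3)P 2/4 · (4,4)Q 1/3
Row 5: (5,0)P 2/2 · (5,1)P 2/2 · (5,4)Q 1/2
The smallest same-type fraction is 0/3 at (0,4), which reduces to 0/1. Any threshold above that leaves this agent unsatisfied.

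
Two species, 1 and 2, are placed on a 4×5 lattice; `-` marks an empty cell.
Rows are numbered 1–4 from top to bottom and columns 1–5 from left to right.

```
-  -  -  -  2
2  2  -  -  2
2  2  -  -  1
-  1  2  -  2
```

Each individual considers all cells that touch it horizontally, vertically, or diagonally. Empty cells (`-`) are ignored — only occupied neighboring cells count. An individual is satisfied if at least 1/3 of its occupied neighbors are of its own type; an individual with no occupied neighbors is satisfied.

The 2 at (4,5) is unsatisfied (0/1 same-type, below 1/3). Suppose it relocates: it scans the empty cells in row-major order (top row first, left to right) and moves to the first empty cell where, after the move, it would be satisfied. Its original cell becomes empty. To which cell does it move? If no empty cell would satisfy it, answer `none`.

(1,1)

Vacating (4,5). Empty cells in order:
  (1,1): 2/2 same-type → satisfied — stop here.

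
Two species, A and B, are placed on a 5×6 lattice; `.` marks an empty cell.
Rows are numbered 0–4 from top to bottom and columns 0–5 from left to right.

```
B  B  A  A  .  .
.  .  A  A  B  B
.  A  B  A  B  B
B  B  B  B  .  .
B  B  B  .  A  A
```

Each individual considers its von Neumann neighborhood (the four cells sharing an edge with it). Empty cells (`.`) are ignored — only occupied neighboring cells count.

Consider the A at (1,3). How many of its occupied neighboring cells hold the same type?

3

Occupied neighbors of (1,3): (0,3)=A, (2,3)=A, (1,2)=A, (1,4)=B.
Same type (A): 3 of 4.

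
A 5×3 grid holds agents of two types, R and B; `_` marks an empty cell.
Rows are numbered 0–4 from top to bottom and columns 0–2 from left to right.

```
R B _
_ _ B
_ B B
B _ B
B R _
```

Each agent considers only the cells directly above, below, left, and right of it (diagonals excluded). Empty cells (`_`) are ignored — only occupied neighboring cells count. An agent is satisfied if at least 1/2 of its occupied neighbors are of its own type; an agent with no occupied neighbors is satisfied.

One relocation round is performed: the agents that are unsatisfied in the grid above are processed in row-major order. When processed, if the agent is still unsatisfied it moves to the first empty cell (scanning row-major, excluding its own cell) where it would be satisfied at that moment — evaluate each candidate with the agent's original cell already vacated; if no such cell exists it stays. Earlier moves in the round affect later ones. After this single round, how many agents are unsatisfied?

Initially unsatisfied (in order): (0,0), (0,1), (4,1).
  (0,0) → (1,0).
  (0,1): now satisfied by earlier moves; stays.
  (4,1) → (0,0).
Resulting grid:
R B _
R _ B
_ B B
B _ B
B _ _
Unsatisfied now: (0,1).

1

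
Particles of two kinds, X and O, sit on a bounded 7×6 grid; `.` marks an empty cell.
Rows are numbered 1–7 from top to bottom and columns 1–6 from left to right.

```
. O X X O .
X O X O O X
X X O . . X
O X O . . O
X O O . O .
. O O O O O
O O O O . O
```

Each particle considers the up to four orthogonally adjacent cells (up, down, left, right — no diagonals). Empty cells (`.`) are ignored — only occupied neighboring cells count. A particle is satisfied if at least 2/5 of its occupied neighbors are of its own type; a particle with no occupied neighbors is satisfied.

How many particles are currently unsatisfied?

Row 1: (1,2)O 1/2 ✓ · (1,3)X 2/3 ✓ · (1,4)X 1/3 ✗ · (1,5)O 1/2 ✓
Row 2: (2,1)X 1/2 ✓ · (2,2)O 1/4 ✗ · (2,3)X 1/4 ✗ · (2,4)O 1/3 ✗ · (2,5)O 2/3 ✓ · (2,6)X 1/2 ✓
Row 3: (3,1)X 2/3 ✓ · (3,2)X 2/4 ✓ · (3,3)O 1/3 ✗ · (3,6)X 1/2 ✓
Row 4: (4,1)O 0/3 ✗ · (4,2)X 1/4 ✗ · (4,3)O 2/3 ✓ · (4,6)O 0/1 ✗
Row 5: (5,1)X 0/2 ✗ · (5,2)O 2/4 ✓ · (5,3)O 3/3 ✓ · (5,5)O 1/1 ✓
Row 6: (6,2)O 3/3 ✓ · (6,3)O 4/4 ✓ · (6,4)O 3/3 ✓ · (6,5)O 3/3 ✓ · (6,6)O 2/2 ✓
Row 7: (7,1)O 1/1 ✓ · (7,2)O 3/3 ✓ · (7,3)O 3/3 ✓ · (7,4)O 2/2 ✓ · (7,6)O 1/1 ✓
Unsatisfied: (1,4), (2,2), (2,3), (2,4), (3,3), (4,1), (4,2), (4,6), (5,1) — 9 in total.

9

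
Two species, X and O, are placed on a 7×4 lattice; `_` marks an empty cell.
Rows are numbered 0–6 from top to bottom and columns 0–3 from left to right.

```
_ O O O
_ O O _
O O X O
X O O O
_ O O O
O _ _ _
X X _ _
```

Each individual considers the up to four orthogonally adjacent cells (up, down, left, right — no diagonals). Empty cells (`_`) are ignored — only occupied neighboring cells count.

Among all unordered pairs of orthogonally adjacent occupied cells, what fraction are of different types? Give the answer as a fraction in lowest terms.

Scan each occupied cell's neighbors to the right and below so each pair is counted once.
Row 0: O(0,1)–O(0,2)= O(0,1)–O(1,1)= O(0,2)–O(0,3)= O(0,2)–O(1,2)=  → 0/4 unlike.
Row 1: O(1,1)–O(1,2)= O(1,1)–O(2,1)= O(1,2)–X(2,2)≠  → 1/3 unlike.
Row 2: O(2,0)–O(2,1)= O(2,0)–X(3,0)≠ O(2,1)–X(2,2)≠ O(2,1)–O(3,1)= X(2,2)–O(2,3)≠ X(2,2)–O(3,2)≠ O(2,3)–O(3,3)=  → 4/7 unlike.
Row 3: X(3,0)–O(3,1)≠ O(3,1)–O(3,2)= O(3,1)–O(4,1)= O(3,2)–O(3,3)= O(3,2)–O(4,2)= O(3,3)–O(4,3)=  → 1/6 unlike.
Row 4: O(4,1)–O(4,2)= O(4,2)–O(4,3)=  → 0/2 unlike.
Row 5: O(5,0)–X(6,0)≠  → 1/1 unlike.
Row 6: X(6,0)–X(6,1)=  → 0/1 unlike.
Total adjacent occupied pairs: 24; unlike-type pairs: 7.
7/24 is already in lowest terms.

7/24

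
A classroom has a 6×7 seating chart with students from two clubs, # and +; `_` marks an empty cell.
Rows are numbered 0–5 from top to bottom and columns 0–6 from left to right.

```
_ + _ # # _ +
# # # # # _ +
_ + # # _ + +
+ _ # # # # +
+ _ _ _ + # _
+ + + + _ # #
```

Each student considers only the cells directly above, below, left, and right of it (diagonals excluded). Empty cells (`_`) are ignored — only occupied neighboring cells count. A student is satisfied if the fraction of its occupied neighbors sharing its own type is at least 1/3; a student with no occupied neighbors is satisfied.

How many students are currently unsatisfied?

(0,1)+ 0/1 ✗
(0,3)# 2/2 ✓
(0,4)# 2/2 ✓
(0,6)+ 1/1 ✓
(1,0)# 1/1 ✓
(1,1)# 2/4 ✓
(1,2)# 3/3 ✓
(1,3)# 4/4 ✓
(1,4)# 2/2 ✓
(1,6)+ 2/2 ✓
(2,1)+ 0/2 ✗
(2,2)# 3/4 ✓
(2,3)# 3/3 ✓
(2,5)+ 1/2 ✓
(2,6)+ 3/3 ✓
(3,0)+ 1/1 ✓
(3,2)# 2/2 ✓
(3,3)# 3/3 ✓
(3,4)# 2/3 ✓
(3,5)# 2/4 ✓
(3,6)+ 1/2 ✓
(4,0)+ 2/2 ✓
(4,4)+ 0/2 ✗
(4,5)# 2/3 ✓
(5,0)+ 2/2 ✓
(5,1)+ 2/2 ✓
(5,2)+ 2/2 ✓
(5,3)+ 1/1 ✓
(5,5)# 2/2 ✓
(5,6)# 1/1 ✓
Unsatisfied: (0,1), (2,1), (4,4) — 3 in total.

3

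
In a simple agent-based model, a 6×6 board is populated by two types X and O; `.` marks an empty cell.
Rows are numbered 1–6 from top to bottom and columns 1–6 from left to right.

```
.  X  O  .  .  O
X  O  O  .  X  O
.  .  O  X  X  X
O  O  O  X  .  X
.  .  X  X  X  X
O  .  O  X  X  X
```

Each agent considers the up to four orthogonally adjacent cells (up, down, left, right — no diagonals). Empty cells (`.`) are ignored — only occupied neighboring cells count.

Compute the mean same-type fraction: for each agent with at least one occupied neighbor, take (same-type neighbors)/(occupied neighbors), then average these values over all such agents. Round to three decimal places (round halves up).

Row 1: (1,2)X 0/2 · (1,3)O 1/2 · (1,6)O 1/1
Row 2: (2,1)X 0/1 · (2,2)O 1/3 · (2,3)O 3/3 · (2,5)X 1/2 · (2,6)O 1/3
Row 3: (3,3)O 2/3 · (3,4)X 2/3 · (3,5)X 3/3 · (3,6)X 2/3
Row 4: (4,1)O 1/1 · (4,2)O 2/2 · (4,3)O 2/4 · (4,4)X 2/3 · (4,6)X 2/2
Row 5: (5,3)X 1/3 · (5,4)X 4/4 · (5,5)X 3/3 · (5,6)X 3/3
Row 6: (6,1)O — no occupied neighbors · (6,3)O 0/2 · (6,4)X 2/3 · (6,5)X 3/3 · (6,6)X 2/2
Sum over 25 agents: 0/2 + 1/2 + 1/1 + 0/1 + 1/3 + 3/3 + 1/2 + 1/3 + 2/3 + 2/3 + 3/3 + 2/3 + 1/1 + 2/2 + 2/4 + 2/3 + 2/2 + 1/3 + 4/4 + 3/3 + 3/3 + 0/2 + 2/3 + 3/3 + 2/2 = 101/6; mean = 101/6 ÷ 25 = 101/150 = 0.673333… → 0.673.

0.673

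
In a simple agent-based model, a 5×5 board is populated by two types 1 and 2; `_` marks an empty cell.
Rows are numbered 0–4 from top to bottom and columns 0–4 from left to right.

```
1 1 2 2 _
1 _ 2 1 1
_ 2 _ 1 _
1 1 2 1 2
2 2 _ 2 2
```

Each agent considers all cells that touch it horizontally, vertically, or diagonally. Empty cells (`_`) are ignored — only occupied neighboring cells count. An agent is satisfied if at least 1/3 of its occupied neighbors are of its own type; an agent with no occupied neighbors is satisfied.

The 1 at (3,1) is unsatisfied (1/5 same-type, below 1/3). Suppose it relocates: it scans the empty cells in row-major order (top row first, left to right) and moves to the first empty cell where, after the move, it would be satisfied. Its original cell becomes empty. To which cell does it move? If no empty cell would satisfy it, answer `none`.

(0,4)

Vacating (3,1). Empty cells in order:
  (0,4): 2/3 same-type → satisfied — stop here.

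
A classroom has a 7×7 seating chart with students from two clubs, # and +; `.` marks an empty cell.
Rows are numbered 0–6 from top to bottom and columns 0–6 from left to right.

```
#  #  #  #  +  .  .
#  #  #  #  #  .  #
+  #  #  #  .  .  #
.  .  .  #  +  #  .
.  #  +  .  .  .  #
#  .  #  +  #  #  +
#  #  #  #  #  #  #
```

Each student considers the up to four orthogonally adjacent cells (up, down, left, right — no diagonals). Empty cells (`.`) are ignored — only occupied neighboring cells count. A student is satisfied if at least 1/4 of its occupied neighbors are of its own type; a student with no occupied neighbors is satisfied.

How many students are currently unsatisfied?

9

(0,0)# 2/2 ✓
(0,1)# 3/3 ✓
(0,2)# 3/3 ✓
(0,3)# 2/3 ✓
(0,4)+ 0/2 ✗
(1,0)# 2/3 ✓
(1,1)# 4/4 ✓
(1,2)# 4/4 ✓
(1,3)# 4/4 ✓
(1,4)# 1/2 ✓
(1,6)# 1/1 ✓
(2,0)+ 0/2 ✗
(2,1)# 2/3 ✓
(2,2)# 3/3 ✓
(2,3)# 3/3 ✓
(2,6)# 1/1 ✓
(3,3)# 1/2 ✓
(3,4)+ 0/2 ✗
(3,5)# 0/1 ✗
(4,1)# 0/1 ✗
(4,2)+ 0/2 ✗
(4,6)# 0/1 ✗
(5,0)# 1/1 ✓
(5,2)# 1/3 ✓
(5,3)+ 0/3 ✗
(5,4)# 2/3 ✓
(5,5)# 2/3 ✓
(5,6)+ 0/3 ✗
(6,0)# 2/2 ✓
(6,1)# 2/2 ✓
(6,2)# 3/3 ✓
(6,3)# 2/3 ✓
(6,4)# 3/3 ✓
(6,5)# 3/3 ✓
(6,6)# 1/2 ✓
Unsatisfied: (0,4), (2,0), (3,4), (3,5), (4,1), (4,2), (4,6), (5,3), (5,6) — 9 in total.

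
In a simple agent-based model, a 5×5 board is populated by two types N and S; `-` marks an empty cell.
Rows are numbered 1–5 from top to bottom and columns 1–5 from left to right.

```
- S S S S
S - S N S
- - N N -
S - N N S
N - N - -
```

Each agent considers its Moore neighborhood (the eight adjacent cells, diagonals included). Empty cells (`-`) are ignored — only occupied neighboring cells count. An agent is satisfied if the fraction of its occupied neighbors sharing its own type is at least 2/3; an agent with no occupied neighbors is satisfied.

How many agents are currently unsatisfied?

Row 1: (1,2)S 3/3 satisfied · (1,3)S 3/4 satisfied · (1,4)S 4/5 satisfied · (1,5)S 2/3 satisfied
Row 2: (2,1)S 1/1 satisfied · (2,3)S 3/6 not · (2,4)N 2/7 not · (2,5)S 2/4 not
Row 3: (3,3)N 4/5 satisfied · (3,4)N 4/7 not
Row 4: (4,1)S 0/1 not · (4,3)N 4/4 satisfied · (4,4)N 4/5 satisfied · (4,5)S 0/2 not
Row 5: (5,1)N 0/1 not · (5,3)N 2/2 satisfied
Unsatisfied: (2,3), (2,4), (2,5), (3,4), (4,1), (4,5), (5,1) — 7 in total.

7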